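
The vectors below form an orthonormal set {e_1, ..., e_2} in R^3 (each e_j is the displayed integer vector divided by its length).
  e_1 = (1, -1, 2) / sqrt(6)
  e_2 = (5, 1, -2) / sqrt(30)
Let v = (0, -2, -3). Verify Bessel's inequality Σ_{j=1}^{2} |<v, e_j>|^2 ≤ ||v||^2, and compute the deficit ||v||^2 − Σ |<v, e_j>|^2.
Σ |<v, e_j>|^2 = 16/5; ||v||^2 = 13; deficit = 49/5

Write each e_j = u_j / sqrt(<u_j, u_j>) where u_j is the displayed integer vector. Then <v, e_j> = <v, u_j> / sqrt(<u_j, u_j>), so |<v, e_j>|^2 = <v, u_j>^2 / <u_j, u_j>.
Coefficients: <v, e_1> = -4/sqrt(6), <v, e_2> = 4/sqrt(30).
Square and sum: Σ |<v, e_j>|^2 = 16/5.
Compute ||v||^2 = v·v = 13.
Deficit = 13 − 16/5 = 49/5 ≥ 0, confirming Bessel's inequality. (The deficit equals ||v − Σ <v,e_j> e_j||^2, the squared distance from v to span{e_j}.)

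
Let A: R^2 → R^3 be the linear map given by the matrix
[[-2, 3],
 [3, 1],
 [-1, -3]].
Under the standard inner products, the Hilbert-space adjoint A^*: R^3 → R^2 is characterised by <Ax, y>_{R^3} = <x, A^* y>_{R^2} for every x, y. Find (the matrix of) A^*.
A^* = A^T =
[[-2, 3, -1],
 [3, 1, -3]]

For real matrices with standard dot products, the defining identity <Ax, y> = <x, A^* y> gives (Ax)^T y = x^T (A^*) y, i.e. x^T A^T y = x^T (A^*) y. Since this holds for all x, y, we must have A^* = A^T. Therefore
A^* =
[[-2, 3, -1],
 [3, 1, -3]].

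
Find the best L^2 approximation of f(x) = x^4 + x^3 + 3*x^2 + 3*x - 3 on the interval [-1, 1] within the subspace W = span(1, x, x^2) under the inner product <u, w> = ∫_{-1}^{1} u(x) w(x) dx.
g(x) = 27*x^2/7 + 18*x/5 - 108/35

The best approximation g ∈ W is the orthogonal projection of f onto W. Writing g = a_0 + a_1 x + a_2 x^2, the coefficients solve the normal equations G · a = b where
  G_{ij} = <φ_i, φ_j> and b_i = <f, φ_i>, with φ_0 = 1, φ_1 = x, φ_2 = x^2.
G =
  [2, 0, 2/3]
  [0, 2/3, 0]
  [2/3, 0, 2/5],
b = (-18/5, 12/5, -18/35).
Solving gives a_0 = -108/35, a_1 = 18/5, a_2 = 27/7, so
  g(x) = 27*x^2/7 + 18*x/5 - 108/35.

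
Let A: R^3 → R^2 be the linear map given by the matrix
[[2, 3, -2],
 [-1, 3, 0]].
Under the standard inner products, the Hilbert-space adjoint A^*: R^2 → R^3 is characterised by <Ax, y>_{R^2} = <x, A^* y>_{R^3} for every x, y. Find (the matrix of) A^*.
A^* = A^T =
[[2, -1],
 [3, 3],
 [-2, 0]]

For real matrices with standard dot products, the defining identity <Ax, y> = <x, A^* y> gives (Ax)^T y = x^T (A^*) y, i.e. x^T A^T y = x^T (A^*) y. Since this holds for all x, y, we must have A^* = A^T. Therefore
A^* =
[[2, -1],
 [3, 3],
 [-2, 0]].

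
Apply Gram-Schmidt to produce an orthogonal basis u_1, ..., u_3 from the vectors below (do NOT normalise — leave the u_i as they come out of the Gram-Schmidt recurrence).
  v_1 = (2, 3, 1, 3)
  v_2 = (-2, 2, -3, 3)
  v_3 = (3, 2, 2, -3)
Orthogonal basis:
  u_1 = (2, 3, 1, 3)
  u_2 = (-62/23, 22/23, -77/23, 45/23)
  u_3 = (104/267, 566/267, -491/534, -369/178)

Apply the Gram-Schmidt recurrence
  u_1 = v_1
  u_i = v_i − Σ_{j<i} ((v_i · u_j) / (u_j · u_j)) · u_j.

Step by step this gives:
  u_1 = (2, 3, 1, 3)
  u_2 = (-62/23, 22/23, -77/23, 45/23)
  u_3 = (104/267, 566/267, -491/534, -369/178)

Orthogonality check:
  u_2 · u_1 = 0 (should be 0)
  u_3 · u_1 = 0 (should be 0)
  u_3 · u_2 = 0 (should be 0)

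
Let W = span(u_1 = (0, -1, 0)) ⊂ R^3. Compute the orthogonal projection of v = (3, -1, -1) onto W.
proj_W(v) = (0, -1, 0)

Set up U = [u_1 | ... | u_1] ∈ R^(3×1). The projector onto W = col(U) is P = U (U^T U)^(-1) U^T.
Compute U^T U =
  [1],
and U^T v = (1).
Solve U^T U · c = U^T v for the coefficients: c = (1). The projection is proj_W(v) = U c.
Check: (v - proj_W(v)) · u_1 = 0  (should be 0).
Result: proj_W(v) = (0, -1, 0).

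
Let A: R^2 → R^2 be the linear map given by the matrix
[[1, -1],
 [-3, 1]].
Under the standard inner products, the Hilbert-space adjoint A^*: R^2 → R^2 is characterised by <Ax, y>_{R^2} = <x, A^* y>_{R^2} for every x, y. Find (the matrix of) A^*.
A^* = A^T =
[[1, -3],
 [-1, 1]]

For real matrices with standard dot products, the defining identity <Ax, y> = <x, A^* y> gives (Ax)^T y = x^T (A^*) y, i.e. x^T A^T y = x^T (A^*) y. Since this holds for all x, y, we must have A^* = A^T. Therefore
A^* =
[[1, -3],
 [-1, 1]].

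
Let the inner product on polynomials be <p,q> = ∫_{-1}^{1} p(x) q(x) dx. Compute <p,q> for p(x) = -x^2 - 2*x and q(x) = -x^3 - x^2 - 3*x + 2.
<p,q> = 58/15

Expand the product: p(x)·q(x) = x^5 + 3*x^4 + 5*x^3 + 4*x^2 - 4*x.
∫_{-1}^{1} of each monomial x^k gives [2/(k+1) if k even, 0 if k odd]. Integrating term-by-term (or equivalently evaluating the antiderivative F(x) = x^6/6 + 3*x^5/5 + 5*x^4/4 + 4*x^3/3 - 2*x^2 at the endpoints):
  F(1) − F(−1) = 27/20 − (-151/60) = 58/15.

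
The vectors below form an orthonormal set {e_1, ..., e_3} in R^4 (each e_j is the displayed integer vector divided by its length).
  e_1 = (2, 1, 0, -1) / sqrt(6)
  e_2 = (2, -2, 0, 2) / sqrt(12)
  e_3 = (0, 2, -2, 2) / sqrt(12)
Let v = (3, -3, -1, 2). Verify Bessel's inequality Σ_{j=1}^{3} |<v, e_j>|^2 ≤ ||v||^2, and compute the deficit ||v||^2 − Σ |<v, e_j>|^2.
Σ |<v, e_j>|^2 = 43/2; ||v||^2 = 23; deficit = 3/2

Write each e_j = u_j / sqrt(<u_j, u_j>) where u_j is the displayed integer vector. Then <v, e_j> = <v, u_j> / sqrt(<u_j, u_j>), so |<v, e_j>|^2 = <v, u_j>^2 / <u_j, u_j>.
Coefficients: <v, e_1> = 1/sqrt(6), <v, e_2> = 16/sqrt(12), <v, e_3> = 0/sqrt(12).
Square and sum: Σ |<v, e_j>|^2 = 43/2.
Compute ||v||^2 = v·v = 23.
Deficit = 23 − 43/2 = 3/2 ≥ 0, confirming Bessel's inequality. (The deficit equals ||v − Σ <v,e_j> e_j||^2, the squared distance from v to span{e_j}.)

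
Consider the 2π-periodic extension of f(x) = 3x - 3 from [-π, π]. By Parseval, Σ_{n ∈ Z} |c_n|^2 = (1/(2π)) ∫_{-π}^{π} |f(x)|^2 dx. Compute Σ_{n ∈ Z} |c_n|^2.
Σ |c_n|^2 = 3π^2 + 9

Expand and integrate term by term over [-π, π]:
  ∫ (3x)^2 dx = 9·(2π^3/3); ∫ 2·3·(-3)·x dx = 0 (odd integrand); ∫ (-3)^2 dx = 9·2π.
So (1/(2π)) ∫_{-π}^{π} (3x - 3)^2 dx = 9π^2/3 + 9 = 3π^2 + 9.
Parseval ⇒ Σ |c_n|^2 = 3π^2 + 9.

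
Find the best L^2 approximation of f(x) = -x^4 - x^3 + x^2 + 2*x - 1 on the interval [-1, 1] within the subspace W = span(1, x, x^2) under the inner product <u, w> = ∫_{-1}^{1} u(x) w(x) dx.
g(x) = x^2/7 + 7*x/5 - 32/35

The best approximation g ∈ W is the orthogonal projection of f onto W. Writing g = a_0 + a_1 x + a_2 x^2, the coefficients solve the normal equations G · a = b where
  G_{ij} = <φ_i, φ_j> and b_i = <f, φ_i>, with φ_0 = 1, φ_1 = x, φ_2 = x^2.
G =
  [2, 0, 2/3]
  [0, 2/3, 0]
  [2/3, 0, 2/5],
b = (-26/15, 14/15, -58/105).
Solving gives a_0 = -32/35, a_1 = 7/5, a_2 = 1/7, so
  g(x) = x^2/7 + 7*x/5 - 32/35.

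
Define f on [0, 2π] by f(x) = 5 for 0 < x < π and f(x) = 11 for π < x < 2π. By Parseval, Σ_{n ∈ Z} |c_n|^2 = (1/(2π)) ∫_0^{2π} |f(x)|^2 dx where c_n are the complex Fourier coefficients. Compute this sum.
Σ |c_n|^2 = 73

Parseval equates the L^2 energy of f (normalised by 1/(2π)) with the ℓ^2 sum of its Fourier coefficients: (1/(2π)) ∫_0^{2π} |f|^2 = Σ |c_n|^2.
Compute the left side: (1/(2π)) [∫_0^π 5^2 dx + ∫_π^{2π} 11^2 dx] = (1/(2π)) · (25π + 121π) = (25 + 121)/2 = 73.
So Σ_{n ∈ Z} |c_n|^2 = 73.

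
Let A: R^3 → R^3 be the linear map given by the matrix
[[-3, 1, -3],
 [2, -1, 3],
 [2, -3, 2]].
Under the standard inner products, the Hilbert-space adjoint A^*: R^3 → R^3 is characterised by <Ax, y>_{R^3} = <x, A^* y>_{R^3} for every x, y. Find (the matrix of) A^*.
A^* = A^T =
[[-3, 2, 2],
 [1, -1, -3],
 [-3, 3, 2]]

For real matrices with standard dot products, the defining identity <Ax, y> = <x, A^* y> gives (Ax)^T y = x^T (A^*) y, i.e. x^T A^T y = x^T (A^*) y. Since this holds for all x, y, we must have A^* = A^T. Therefore
A^* =
[[-3, 2, 2],
 [1, -1, -3],
 [-3, 3, 2]].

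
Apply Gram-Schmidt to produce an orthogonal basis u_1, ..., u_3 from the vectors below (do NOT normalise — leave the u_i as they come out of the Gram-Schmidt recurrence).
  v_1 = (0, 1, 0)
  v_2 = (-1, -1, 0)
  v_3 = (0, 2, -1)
Orthogonal basis:
  u_1 = (0, 1, 0)
  u_2 = (-1, 0, 0)
  u_3 = (0, 0, -1)

Apply the Gram-Schmidt recurrence
  u_1 = v_1
  u_i = v_i − Σ_{j<i} ((v_i · u_j) / (u_j · u_j)) · u_j.

Step by step this gives:
  u_1 = (0, 1, 0)
  u_2 = (-1, 0, 0)
  u_3 = (0, 0, -1)

Orthogonality check:
  u_2 · u_1 = 0 (should be 0)
  u_3 · u_1 = 0 (should be 0)
  u_3 · u_2 = 0 (should be 0)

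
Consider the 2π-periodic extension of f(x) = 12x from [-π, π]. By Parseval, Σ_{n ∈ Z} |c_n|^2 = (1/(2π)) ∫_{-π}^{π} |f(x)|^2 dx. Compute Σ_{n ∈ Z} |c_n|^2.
Σ |c_n|^2 = 48π^2

Expand and integrate term by term over [-π, π]:
  ∫ (12x)^2 dx = 144·(2π^3/3); ∫ 2·12·(0)·x dx = 0 (odd integrand); ∫ 0^2 dx = 0·2π.
So (1/(2π)) ∫_{-π}^{π} (12x)^2 dx = 144π^2/3 + 0 = 48π^2.
Parseval ⇒ Σ |c_n|^2 = 48π^2.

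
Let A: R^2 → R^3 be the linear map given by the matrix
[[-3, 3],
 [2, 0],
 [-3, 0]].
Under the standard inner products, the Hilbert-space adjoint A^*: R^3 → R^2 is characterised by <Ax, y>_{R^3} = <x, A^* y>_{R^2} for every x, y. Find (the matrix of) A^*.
A^* = A^T =
[[-3, 2, -3],
 [3, 0, 0]]

For real matrices with standard dot products, the defining identity <Ax, y> = <x, A^* y> gives (Ax)^T y = x^T (A^*) y, i.e. x^T A^T y = x^T (A^*) y. Since this holds for all x, y, we must have A^* = A^T. Therefore
A^* =
[[-3, 2, -3],
 [3, 0, 0]].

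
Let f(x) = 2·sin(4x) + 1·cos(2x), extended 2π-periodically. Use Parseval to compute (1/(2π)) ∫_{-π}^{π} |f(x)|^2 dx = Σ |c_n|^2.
Σ |c_n|^2 = 5/2

Expand |f|^2 and use orthogonality of {sin(nx), cos(mx)} on [-π, π]:
  ∫_{-π}^{π} sin(nx)^2 dx = π, ∫ cos(mx)^2 dx = π, and cross terms integrate to 0.
So ∫_{-π}^{π} f(x)^2 dx = 2^2 · π + 1^2 · π = (4 + 1)π.
Divide by 2π: (4 + 1)/2 = 5/2.
By Parseval, this equals Σ |c_n|^2.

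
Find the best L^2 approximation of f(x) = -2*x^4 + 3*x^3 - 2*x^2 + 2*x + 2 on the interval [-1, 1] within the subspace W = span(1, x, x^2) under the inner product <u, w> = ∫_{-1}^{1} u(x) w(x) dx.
g(x) = -26*x^2/7 + 19*x/5 + 76/35

The best approximation g ∈ W is the orthogonal projection of f onto W. Writing g = a_0 + a_1 x + a_2 x^2, the coefficients solve the normal equations G · a = b where
  G_{ij} = <φ_i, φ_j> and b_i = <f, φ_i>, with φ_0 = 1, φ_1 = x, φ_2 = x^2.
G =
  [2, 0, 2/3]
  [0, 2/3, 0]
  [2/3, 0, 2/5],
b = (28/15, 38/15, -4/105).
Solving gives a_0 = 76/35, a_1 = 19/5, a_2 = -26/7, so
  g(x) = -26*x^2/7 + 19*x/5 + 76/35.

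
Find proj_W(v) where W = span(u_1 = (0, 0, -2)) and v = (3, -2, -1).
proj_W(v) = (0, 0, -1)

Set up U = [u_1 | ... | u_1] ∈ R^(3×1). The projector onto W = col(U) is P = U (U^T U)^(-1) U^T.
Compute U^T U =
  [4],
and U^T v = (2).
Solve U^T U · c = U^T v for the coefficients: c = (1/2). The projection is proj_W(v) = U c.
Check: (v - proj_W(v)) · u_1 = 0  (should be 0).
Result: proj_W(v) = (0, 0, -1).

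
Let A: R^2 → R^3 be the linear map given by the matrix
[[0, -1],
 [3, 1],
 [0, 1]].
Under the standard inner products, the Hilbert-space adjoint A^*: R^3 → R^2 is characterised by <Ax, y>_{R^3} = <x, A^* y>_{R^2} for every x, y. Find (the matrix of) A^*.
A^* = A^T =
[[0, 3, 0],
 [-1, 1, 1]]

For real matrices with standard dot products, the defining identity <Ax, y> = <x, A^* y> gives (Ax)^T y = x^T (A^*) y, i.e. x^T A^T y = x^T (A^*) y. Since this holds for all x, y, we must have A^* = A^T. Therefore
A^* =
[[0, 3, 0],
 [-1, 1, 1]].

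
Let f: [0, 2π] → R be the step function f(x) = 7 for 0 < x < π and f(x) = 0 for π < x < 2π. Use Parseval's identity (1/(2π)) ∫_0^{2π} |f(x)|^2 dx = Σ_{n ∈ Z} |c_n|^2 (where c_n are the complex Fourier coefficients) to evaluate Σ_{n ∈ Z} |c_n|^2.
Σ |c_n|^2 = 49/2

Parseval equates the L^2 energy of f (normalised by 1/(2π)) with the ℓ^2 sum of its Fourier coefficients: (1/(2π)) ∫_0^{2π} |f|^2 = Σ |c_n|^2.
Compute the left side: (1/(2π)) [∫_0^π 7^2 dx + ∫_π^{2π} 0^2 dx] = (1/(2π)) · (49π + 0π) = (49 + 0)/2 = 49/2.
So Σ_{n ∈ Z} |c_n|^2 = 49/2.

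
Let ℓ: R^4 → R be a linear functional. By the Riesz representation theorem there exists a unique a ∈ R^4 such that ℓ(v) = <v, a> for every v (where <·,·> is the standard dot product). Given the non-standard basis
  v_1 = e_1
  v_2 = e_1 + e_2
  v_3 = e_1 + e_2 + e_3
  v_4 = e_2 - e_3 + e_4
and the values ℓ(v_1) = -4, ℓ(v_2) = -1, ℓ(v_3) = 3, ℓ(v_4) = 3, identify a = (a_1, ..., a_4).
a = (-4, 3, 4, 4)

Write a = (a_1, ..., a_4) in the standard basis. For each basis vector v_i, ℓ(v_i) = <v_i, a> is a linear equation in the a_j's. Collect the n equations into a matrix system V a = ℓ, where row i of V is v_i (expressed in the standard basis). Since V is invertible (lower-triangular with 1s on the diagonal, up to permutation), solve by back-substitution:
  V =
[[1, 0, 0, 0],
 [1, 1, 0, 0],
 [1, 1, 1, 0],
 [0, 1, -1, 1]]
  V a = (-4, -1, 3, 3)
Solving gives a = (-4, 3, 4, 4).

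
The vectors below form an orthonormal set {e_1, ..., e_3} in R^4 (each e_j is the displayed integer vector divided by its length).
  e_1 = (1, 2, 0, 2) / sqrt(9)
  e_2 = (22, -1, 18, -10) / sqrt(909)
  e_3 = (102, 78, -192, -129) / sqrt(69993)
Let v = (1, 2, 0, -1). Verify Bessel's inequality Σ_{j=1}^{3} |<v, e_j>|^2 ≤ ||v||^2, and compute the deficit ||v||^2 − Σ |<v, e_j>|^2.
Σ |<v, e_j>|^2 = 318/77; ||v||^2 = 6; deficit = 144/77

Write each e_j = u_j / sqrt(<u_j, u_j>) where u_j is the displayed integer vector. Then <v, e_j> = <v, u_j> / sqrt(<u_j, u_j>), so |<v, e_j>|^2 = <v, u_j>^2 / <u_j, u_j>.
Coefficients: <v, e_1> = 3/sqrt(9), <v, e_2> = 30/sqrt(909), <v, e_3> = 387/sqrt(69993).
Square and sum: Σ |<v, e_j>|^2 = 318/77.
Compute ||v||^2 = v·v = 6.
Deficit = 6 − 318/77 = 144/77 ≥ 0, confirming Bessel's inequality. (The deficit equals ||v − Σ <v,e_j> e_j||^2, the squared distance from v to span{e_j}.)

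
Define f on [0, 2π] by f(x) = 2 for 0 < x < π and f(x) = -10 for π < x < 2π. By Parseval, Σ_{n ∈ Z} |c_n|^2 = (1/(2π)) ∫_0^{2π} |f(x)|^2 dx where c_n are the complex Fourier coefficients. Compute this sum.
Σ |c_n|^2 = 52

Parseval equates the L^2 energy of f (normalised by 1/(2π)) with the ℓ^2 sum of its Fourier coefficients: (1/(2π)) ∫_0^{2π} |f|^2 = Σ |c_n|^2.
Compute the left side: (1/(2π)) [∫_0^π 2^2 dx + ∫_π^{2π} (-10)^2 dx] = (1/(2π)) · (4π + 100π) = (4 + 100)/2 = 52.
So Σ_{n ∈ Z} |c_n|^2 = 52.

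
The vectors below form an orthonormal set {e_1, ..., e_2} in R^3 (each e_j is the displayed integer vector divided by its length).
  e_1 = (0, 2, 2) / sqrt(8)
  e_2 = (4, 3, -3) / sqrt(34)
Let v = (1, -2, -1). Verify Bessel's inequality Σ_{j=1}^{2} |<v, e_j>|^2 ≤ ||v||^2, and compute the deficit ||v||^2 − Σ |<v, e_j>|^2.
Σ |<v, e_j>|^2 = 77/17; ||v||^2 = 6; deficit = 25/17

Write each e_j = u_j / sqrt(<u_j, u_j>) where u_j is the displayed integer vector. Then <v, e_j> = <v, u_j> / sqrt(<u_j, u_j>), so |<v, e_j>|^2 = <v, u_j>^2 / <u_j, u_j>.
Coefficients: <v, e_1> = -6/sqrt(8), <v, e_2> = 1/sqrt(34).
Square and sum: Σ |<v, e_j>|^2 = 77/17.
Compute ||v||^2 = v·v = 6.
Deficit = 6 − 77/17 = 25/17 ≥ 0, confirming Bessel's inequality. (The deficit equals ||v − Σ <v,e_j> e_j||^2, the squared distance from v to span{e_j}.)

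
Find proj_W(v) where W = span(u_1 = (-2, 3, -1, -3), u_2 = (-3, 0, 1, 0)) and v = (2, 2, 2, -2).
proj_W(v) = (206/205, 48/41, -202/205, -48/41)

Set up U = [u_1 | ... | u_2] ∈ R^(4×2). The projector onto W = col(U) is P = U (U^T U)^(-1) U^T.
Compute U^T U =
  [23, 5]
  [5, 10],
and U^T v = (6, -4).
Solve U^T U · c = U^T v for the coefficients: c = (16/41, -122/205). The projection is proj_W(v) = U c.
Check: (v - proj_W(v)) · u_1 = 0  (should be 0).
Check: (v - proj_W(v)) · u_2 = 0  (should be 0).
Result: proj_W(v) = (206/205, 48/41, -202/205, -48/41).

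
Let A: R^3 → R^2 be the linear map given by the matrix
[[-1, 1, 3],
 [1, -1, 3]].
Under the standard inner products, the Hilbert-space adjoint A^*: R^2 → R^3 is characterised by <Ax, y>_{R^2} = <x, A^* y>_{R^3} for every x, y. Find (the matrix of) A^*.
A^* = A^T =
[[-1, 1],
 [1, -1],
 [3, 3]]

For real matrices with standard dot products, the defining identity <Ax, y> = <x, A^* y> gives (Ax)^T y = x^T (A^*) y, i.e. x^T A^T y = x^T (A^*) y. Since this holds for all x, y, we must have A^* = A^T. Therefore
A^* =
[[-1, 1],
 [1, -1],
 [3, 3]].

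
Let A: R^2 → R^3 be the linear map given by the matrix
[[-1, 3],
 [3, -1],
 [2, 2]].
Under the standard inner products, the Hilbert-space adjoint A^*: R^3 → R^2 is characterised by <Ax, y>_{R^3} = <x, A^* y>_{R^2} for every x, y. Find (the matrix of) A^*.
A^* = A^T =
[[-1, 3, 2],
 [3, -1, 2]]

For real matrices with standard dot products, the defining identity <Ax, y> = <x, A^* y> gives (Ax)^T y = x^T (A^*) y, i.e. x^T A^T y = x^T (A^*) y. Since this holds for all x, y, we must have A^* = A^T. Therefore
A^* =
[[-1, 3, 2],
 [3, -1, 2]].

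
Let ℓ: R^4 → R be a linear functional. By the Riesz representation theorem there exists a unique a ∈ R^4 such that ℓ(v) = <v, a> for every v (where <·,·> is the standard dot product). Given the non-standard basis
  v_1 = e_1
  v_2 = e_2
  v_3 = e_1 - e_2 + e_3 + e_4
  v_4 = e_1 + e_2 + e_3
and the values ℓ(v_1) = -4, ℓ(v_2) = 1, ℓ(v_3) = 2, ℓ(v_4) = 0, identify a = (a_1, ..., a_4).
a = (-4, 1, 3, 4)

Write a = (a_1, ..., a_4) in the standard basis. For each basis vector v_i, ℓ(v_i) = <v_i, a> is a linear equation in the a_j's. Collect the n equations into a matrix system V a = ℓ, where row i of V is v_i (expressed in the standard basis). Since V is invertible (lower-triangular with 1s on the diagonal, up to permutation), solve by back-substitution:
  V =
[[1, 0, 0, 0],
 [0, 1, 0, 0],
 [1, -1, 1, 1],
 [1, 1, 1, 0]]
  V a = (-4, 1, 2, 0)
Solving gives a = (-4, 1, 3, 4).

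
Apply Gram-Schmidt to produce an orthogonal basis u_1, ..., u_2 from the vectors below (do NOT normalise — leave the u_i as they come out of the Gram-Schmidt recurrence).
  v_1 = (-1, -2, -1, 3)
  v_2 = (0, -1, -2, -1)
Orthogonal basis:
  u_1 = (-1, -2, -1, 3)
  u_2 = (1/15, -13/15, -29/15, -6/5)

Apply the Gram-Schmidt recurrence
  u_1 = v_1
  u_i = v_i − Σ_{j<i} ((v_i · u_j) / (u_j · u_j)) · u_j.

Step by step this gives:
  u_1 = (-1, -2, -1, 3)
  u_2 = (1/15, -13/15, -29/15, -6/5)

Orthogonality check:
  u_2 · u_1 = 0 (should be 0)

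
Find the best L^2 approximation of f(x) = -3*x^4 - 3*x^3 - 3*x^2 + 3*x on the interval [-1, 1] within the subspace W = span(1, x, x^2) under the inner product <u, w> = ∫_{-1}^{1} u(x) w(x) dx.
g(x) = -39*x^2/7 + 6*x/5 + 9/35

The best approximation g ∈ W is the orthogonal projection of f onto W. Writing g = a_0 + a_1 x + a_2 x^2, the coefficients solve the normal equations G · a = b where
  G_{ij} = <φ_i, φ_j> and b_i = <f, φ_i>, with φ_0 = 1, φ_1 = x, φ_2 = x^2.
G =
  [2, 0, 2/3]
  [0, 2/3, 0]
  [2/3, 0, 2/5],
b = (-16/5, 4/5, -72/35).
Solving gives a_0 = 9/35, a_1 = 6/5, a_2 = -39/7, so
  g(x) = -39*x^2/7 + 6*x/5 + 9/35.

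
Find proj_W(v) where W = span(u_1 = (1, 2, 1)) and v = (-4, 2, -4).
proj_W(v) = (-2/3, -4/3, -2/3)

Set up U = [u_1 | ... | u_1] ∈ R^(3×1). The projector onto W = col(U) is P = U (U^T U)^(-1) U^T.
Compute U^T U =
  [6],
and U^T v = (-4).
Solve U^T U · c = U^T v for the coefficients: c = (-2/3). The projection is proj_W(v) = U c.
Check: (v - proj_W(v)) · u_1 = 0  (should be 0).
Result: proj_W(v) = (-2/3, -4/3, -2/3).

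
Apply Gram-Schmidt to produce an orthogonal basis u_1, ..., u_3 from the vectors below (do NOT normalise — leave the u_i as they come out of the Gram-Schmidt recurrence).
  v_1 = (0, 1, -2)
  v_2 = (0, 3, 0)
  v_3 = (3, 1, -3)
Orthogonal basis:
  u_1 = (0, 1, -2)
  u_2 = (0, 12/5, 6/5)
  u_3 = (3, 0, 0)

Apply the Gram-Schmidt recurrence
  u_1 = v_1
  u_i = v_i − Σ_{j<i} ((v_i · u_j) / (u_j · u_j)) · u_j.

Step by step this gives:
  u_1 = (0, 1, -2)
  u_2 = (0, 12/5, 6/5)
  u_3 = (3, 0, 0)

Orthogonality check:
  u_2 · u_1 = 0 (should be 0)
  u_3 · u_1 = 0 (should be 0)
  u_3 · u_2 = 0 (should be 0)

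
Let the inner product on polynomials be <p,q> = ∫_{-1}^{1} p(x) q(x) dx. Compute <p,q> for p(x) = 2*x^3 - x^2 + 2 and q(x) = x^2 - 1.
<p,q> = -12/5

Expand the product: p(x)·q(x) = 2*x^5 - x^4 - 2*x^3 + 3*x^2 - 2.
∫_{-1}^{1} of each monomial x^k gives [2/(k+1) if k even, 0 if k odd]. Integrating term-by-term (or equivalently evaluating the antiderivative F(x) = x^6/3 - x^5/5 - x^4/2 + x^3 - 2*x at the endpoints):
  F(1) − F(−1) = -41/30 − (31/30) = -12/5.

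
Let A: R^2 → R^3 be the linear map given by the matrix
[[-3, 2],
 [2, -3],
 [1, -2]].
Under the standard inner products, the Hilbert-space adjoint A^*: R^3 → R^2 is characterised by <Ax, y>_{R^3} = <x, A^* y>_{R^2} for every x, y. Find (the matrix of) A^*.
A^* = A^T =
[[-3, 2, 1],
 [2, -3, -2]]

For real matrices with standard dot products, the defining identity <Ax, y> = <x, A^* y> gives (Ax)^T y = x^T (A^*) y, i.e. x^T A^T y = x^T (A^*) y. Since this holds for all x, y, we must have A^* = A^T. Therefore
A^* =
[[-3, 2, 1],
 [2, -3, -2]].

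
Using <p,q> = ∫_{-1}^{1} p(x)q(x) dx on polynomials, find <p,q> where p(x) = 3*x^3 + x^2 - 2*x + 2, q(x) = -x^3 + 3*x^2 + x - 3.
<p,q> = -944/105

Expand the product: p(x)·q(x) = -3*x^6 + 8*x^5 + 8*x^4 - 16*x^3 + x^2 + 8*x - 6.
∫_{-1}^{1} of each monomial x^k gives [2/(k+1) if k even, 0 if k odd]. Integrating term-by-term (or equivalently evaluating the antiderivative F(x) = -3*x^7/7 + 4*x^6/3 + 8*x^5/5 - 4*x^4 + x^3/3 + 4*x^2 - 6*x at the endpoints):
  F(1) − F(−1) = -332/105 − (204/35) = -944/105.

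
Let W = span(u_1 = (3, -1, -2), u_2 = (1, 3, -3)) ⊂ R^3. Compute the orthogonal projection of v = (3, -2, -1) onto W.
proj_W(v) = (663/230, -481/230, -26/23)

Set up U = [u_1 | ... | u_2] ∈ R^(3×2). The projector onto W = col(U) is P = U (U^T U)^(-1) U^T.
Compute U^T U =
  [14, 6]
  [6, 19],
and U^T v = (13, 0).
Solve U^T U · c = U^T v for the coefficients: c = (247/230, -39/115). The projection is proj_W(v) = U c.
Check: (v - proj_W(v)) · u_1 = 0  (should be 0).
Check: (v - proj_W(v)) · u_2 = 0  (should be 0).
Result: proj_W(v) = (663/230, -481/230, -26/23).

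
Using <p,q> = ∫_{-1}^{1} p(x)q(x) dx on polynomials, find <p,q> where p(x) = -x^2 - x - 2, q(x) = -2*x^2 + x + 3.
<p,q> = -56/5

Expand the product: p(x)·q(x) = 2*x^4 + x^3 - 5*x - 6.
∫_{-1}^{1} of each monomial x^k gives [2/(k+1) if k even, 0 if k odd]. Integrating term-by-term (or equivalently evaluating the antiderivative F(x) = 2*x^5/5 + x^4/4 - 5*x^2/2 - 6*x at the endpoints):
  F(1) − F(−1) = -157/20 − (67/20) = -56/5.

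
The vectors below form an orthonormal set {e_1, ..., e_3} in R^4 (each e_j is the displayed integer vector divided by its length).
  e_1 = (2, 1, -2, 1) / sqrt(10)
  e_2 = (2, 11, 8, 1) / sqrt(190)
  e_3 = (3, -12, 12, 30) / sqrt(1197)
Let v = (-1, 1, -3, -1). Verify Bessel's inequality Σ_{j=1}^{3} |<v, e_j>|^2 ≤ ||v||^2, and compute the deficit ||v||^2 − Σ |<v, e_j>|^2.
Σ |<v, e_j>|^2 = 59/7; ||v||^2 = 12; deficit = 25/7

Write each e_j = u_j / sqrt(<u_j, u_j>) where u_j is the displayed integer vector. Then <v, e_j> = <v, u_j> / sqrt(<u_j, u_j>), so |<v, e_j>|^2 = <v, u_j>^2 / <u_j, u_j>.
Coefficients: <v, e_1> = 4/sqrt(10), <v, e_2> = -16/sqrt(190), <v, e_3> = -81/sqrt(1197).
Square and sum: Σ |<v, e_j>|^2 = 59/7.
Compute ||v||^2 = v·v = 12.
Deficit = 12 − 59/7 = 25/7 ≥ 0, confirming Bessel's inequality. (The deficit equals ||v − Σ <v,e_j> e_j||^2, the squared distance from v to span{e_j}.)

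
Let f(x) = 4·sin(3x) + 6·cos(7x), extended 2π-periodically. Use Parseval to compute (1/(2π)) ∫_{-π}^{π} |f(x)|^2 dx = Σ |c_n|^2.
Σ |c_n|^2 = 26

Expand |f|^2 and use orthogonality of {sin(nx), cos(mx)} on [-π, π]:
  ∫_{-π}^{π} sin(nx)^2 dx = π, ∫ cos(mx)^2 dx = π, and cross terms integrate to 0.
So ∫_{-π}^{π} f(x)^2 dx = 4^2 · π + 6^2 · π = (16 + 36)π.
Divide by 2π: (16 + 36)/2 = 26.
By Parseval, this equals Σ |c_n|^2.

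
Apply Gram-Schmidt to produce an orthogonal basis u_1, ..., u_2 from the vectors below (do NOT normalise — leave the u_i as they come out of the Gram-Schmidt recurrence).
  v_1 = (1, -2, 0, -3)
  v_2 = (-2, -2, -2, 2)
Orthogonal basis:
  u_1 = (1, -2, 0, -3)
  u_2 = (-12/7, -18/7, -2, 8/7)

Apply the Gram-Schmidt recurrence
  u_1 = v_1
  u_i = v_i − Σ_{j<i} ((v_i · u_j) / (u_j · u_j)) · u_j.

Step by step this gives:
  u_1 = (1, -2, 0, -3)
  u_2 = (-12/7, -18/7, -2, 8/7)

Orthogonality check:
  u_2 · u_1 = 0 (should be 0)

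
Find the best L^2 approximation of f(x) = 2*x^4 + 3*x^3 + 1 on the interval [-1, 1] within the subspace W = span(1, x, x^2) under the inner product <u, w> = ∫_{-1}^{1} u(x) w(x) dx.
g(x) = 12*x^2/7 + 9*x/5 + 29/35

The best approximation g ∈ W is the orthogonal projection of f onto W. Writing g = a_0 + a_1 x + a_2 x^2, the coefficients solve the normal equations G · a = b where
  G_{ij} = <φ_i, φ_j> and b_i = <f, φ_i>, with φ_0 = 1, φ_1 = x, φ_2 = x^2.
G =
  [2, 0, 2/3]
  [0, 2/3, 0]
  [2/3, 0, 2/5],
b = (14/5, 6/5, 26/21).
Solving gives a_0 = 29/35, a_1 = 9/5, a_2 = 12/7, so
  g(x) = 12*x^2/7 + 9*x/5 + 29/35.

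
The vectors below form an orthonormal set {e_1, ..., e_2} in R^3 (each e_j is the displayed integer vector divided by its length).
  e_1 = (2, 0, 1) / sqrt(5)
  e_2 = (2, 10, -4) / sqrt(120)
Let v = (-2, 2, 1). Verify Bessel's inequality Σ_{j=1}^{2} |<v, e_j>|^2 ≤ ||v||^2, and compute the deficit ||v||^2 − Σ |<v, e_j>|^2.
Σ |<v, e_j>|^2 = 3; ||v||^2 = 9; deficit = 6

Write each e_j = u_j / sqrt(<u_j, u_j>) where u_j is the displayed integer vector. Then <v, e_j> = <v, u_j> / sqrt(<u_j, u_j>), so |<v, e_j>|^2 = <v, u_j>^2 / <u_j, u_j>.
Coefficients: <v, e_1> = -3/sqrt(5), <v, e_2> = 12/sqrt(120).
Square and sum: Σ |<v, e_j>|^2 = 3.
Compute ||v||^2 = v·v = 9.
Deficit = 9 − 3 = 6 ≥ 0, confirming Bessel's inequality. (The deficit equals ||v − Σ <v,e_j> e_j||^2, the squared distance from v to span{e_j}.)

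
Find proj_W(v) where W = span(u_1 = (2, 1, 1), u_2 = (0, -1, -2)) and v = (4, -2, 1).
proj_W(v) = (10/3, 2/3, -1/3)

Set up U = [u_1 | ... | u_2] ∈ R^(3×2). The projector onto W = col(U) is P = U (U^T U)^(-1) U^T.
Compute U^T U =
  [6, -3]
  [-3, 5],
and U^T v = (7, 0).
Solve U^T U · c = U^T v for the coefficients: c = (5/3, 1). The projection is proj_W(v) = U c.
Check: (v - proj_W(v)) · u_1 = 0  (should be 0).
Check: (v - proj_W(v)) · u_2 = 0  (should be 0).
Result: proj_W(v) = (10/3, 2/3, -1/3).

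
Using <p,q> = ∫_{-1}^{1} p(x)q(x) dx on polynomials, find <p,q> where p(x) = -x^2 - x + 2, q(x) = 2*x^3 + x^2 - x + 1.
<p,q> = 62/15

Expand the product: p(x)·q(x) = -2*x^5 - 3*x^4 + 4*x^3 + 2*x^2 - 3*x + 2.
∫_{-1}^{1} of each monomial x^k gives [2/(k+1) if k even, 0 if k odd]. Integrating term-by-term (or equivalently evaluating the antiderivative F(x) = -x^6/3 - 3*x^5/5 + x^4 + 2*x^3/3 - 3*x^2/2 + 2*x at the endpoints):
  F(1) − F(−1) = 37/30 − (-29/10) = 62/15.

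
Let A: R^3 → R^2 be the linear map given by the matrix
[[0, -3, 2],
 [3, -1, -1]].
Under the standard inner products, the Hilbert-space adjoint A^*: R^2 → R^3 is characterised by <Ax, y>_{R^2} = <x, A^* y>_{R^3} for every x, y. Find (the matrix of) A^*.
A^* = A^T =
[[0, 3],
 [-3, -1],
 [2, -1]]

For real matrices with standard dot products, the defining identity <Ax, y> = <x, A^* y> gives (Ax)^T y = x^T (A^*) y, i.e. x^T A^T y = x^T (A^*) y. Since this holds for all x, y, we must have A^* = A^T. Therefore
A^* =
[[0, 3],
 [-3, -1],
 [2, -1]].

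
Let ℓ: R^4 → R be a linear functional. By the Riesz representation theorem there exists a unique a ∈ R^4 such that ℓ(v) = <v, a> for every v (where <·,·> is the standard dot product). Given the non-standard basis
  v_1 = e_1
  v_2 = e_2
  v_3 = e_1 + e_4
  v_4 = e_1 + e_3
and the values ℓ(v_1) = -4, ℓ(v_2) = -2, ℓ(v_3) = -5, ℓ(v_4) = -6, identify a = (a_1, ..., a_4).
a = (-4, -2, -2, -1)

Write a = (a_1, ..., a_4) in the standard basis. For each basis vector v_i, ℓ(v_i) = <v_i, a> is a linear equation in the a_j's. Collect the n equations into a matrix system V a = ℓ, where row i of V is v_i (expressed in the standard basis). Since V is invertible (lower-triangular with 1s on the diagonal, up to permutation), solve by back-substitution:
  V =
[[1, 0, 0, 0],
 [0, 1, 0, 0],
 [1, 0, 0, 1],
 [1, 0, 1, 0]]
  V a = (-4, -2, -5, -6)
Solving gives a = (-4, -2, -2, -1).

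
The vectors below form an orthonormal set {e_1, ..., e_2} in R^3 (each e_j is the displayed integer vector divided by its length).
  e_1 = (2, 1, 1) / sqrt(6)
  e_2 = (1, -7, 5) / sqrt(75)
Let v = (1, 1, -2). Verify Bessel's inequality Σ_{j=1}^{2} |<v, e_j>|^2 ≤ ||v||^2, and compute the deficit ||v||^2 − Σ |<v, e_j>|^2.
Σ |<v, e_j>|^2 = 179/50; ||v||^2 = 6; deficit = 121/50

Write each e_j = u_j / sqrt(<u_j, u_j>) where u_j is the displayed integer vector. Then <v, e_j> = <v, u_j> / sqrt(<u_j, u_j>), so |<v, e_j>|^2 = <v, u_j>^2 / <u_j, u_j>.
Coefficients: <v, e_1> = 1/sqrt(6), <v, e_2> = -16/sqrt(75).
Square and sum: Σ |<v, e_j>|^2 = 179/50.
Compute ||v||^2 = v·v = 6.
Deficit = 6 − 179/50 = 121/50 ≥ 0, confirming Bessel's inequality. (The deficit equals ||v − Σ <v,e_j> e_j||^2, the squared distance from v to span{e_j}.)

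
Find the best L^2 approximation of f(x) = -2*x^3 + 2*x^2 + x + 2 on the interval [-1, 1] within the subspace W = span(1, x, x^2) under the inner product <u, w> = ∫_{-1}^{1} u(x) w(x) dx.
g(x) = 2*x^2 - x/5 + 2

The best approximation g ∈ W is the orthogonal projection of f onto W. Writing g = a_0 + a_1 x + a_2 x^2, the coefficients solve the normal equations G · a = b where
  G_{ij} = <φ_i, φ_j> and b_i = <f, φ_i>, with φ_0 = 1, φ_1 = x, φ_2 = x^2.
G =
  [2, 0, 2/3]
  [0, 2/3, 0]
  [2/3, 0, 2/5],
b = (16/3, -2/15, 32/15).
Solving gives a_0 = 2, a_1 = -1/5, a_2 = 2, so
  g(x) = 2*x^2 - x/5 + 2.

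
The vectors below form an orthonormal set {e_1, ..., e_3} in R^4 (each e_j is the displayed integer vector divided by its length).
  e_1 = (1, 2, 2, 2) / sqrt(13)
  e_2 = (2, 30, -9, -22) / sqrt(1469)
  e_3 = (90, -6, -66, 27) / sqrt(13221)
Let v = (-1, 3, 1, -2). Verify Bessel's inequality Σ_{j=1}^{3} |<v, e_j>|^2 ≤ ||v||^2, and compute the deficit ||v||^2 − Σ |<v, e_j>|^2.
Σ |<v, e_j>|^2 = 194/13; ||v||^2 = 15; deficit = 1/13

Write each e_j = u_j / sqrt(<u_j, u_j>) where u_j is the displayed integer vector. Then <v, e_j> = <v, u_j> / sqrt(<u_j, u_j>), so |<v, e_j>|^2 = <v, u_j>^2 / <u_j, u_j>.
Coefficients: <v, e_1> = 3/sqrt(13), <v, e_2> = 123/sqrt(1469), <v, e_3> = -228/sqrt(13221).
Square and sum: Σ |<v, e_j>|^2 = 194/13.
Compute ||v||^2 = v·v = 15.
Deficit = 15 − 194/13 = 1/13 ≥ 0, confirming Bessel's inequality. (The deficit equals ||v − Σ <v,e_j> e_j||^2, the squared distance from v to span{e_j}.)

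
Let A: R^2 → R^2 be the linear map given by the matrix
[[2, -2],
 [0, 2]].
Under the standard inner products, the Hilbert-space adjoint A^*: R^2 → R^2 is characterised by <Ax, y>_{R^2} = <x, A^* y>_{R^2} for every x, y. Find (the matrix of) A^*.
A^* = A^T =
[[2, 0],
 [-2, 2]]

For real matrices with standard dot products, the defining identity <Ax, y> = <x, A^* y> gives (Ax)^T y = x^T (A^*) y, i.e. x^T A^T y = x^T (A^*) y. Since this holds for all x, y, we must have A^* = A^T. Therefore
A^* =
[[2, 0],
 [-2, 2]].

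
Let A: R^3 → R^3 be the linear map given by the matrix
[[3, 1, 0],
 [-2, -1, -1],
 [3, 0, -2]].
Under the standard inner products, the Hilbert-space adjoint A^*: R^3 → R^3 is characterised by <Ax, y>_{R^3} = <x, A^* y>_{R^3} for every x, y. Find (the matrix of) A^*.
A^* = A^T =
[[3, -2, 3],
 [1, -1, 0],
 [0, -1, -2]]

For real matrices with standard dot products, the defining identity <Ax, y> = <x, A^* y> gives (Ax)^T y = x^T (A^*) y, i.e. x^T A^T y = x^T (A^*) y. Since this holds for all x, y, we must have A^* = A^T. Therefore
A^* =
[[3, -2, 3],
 [1, -1, 0],
 [0, -1, -2]].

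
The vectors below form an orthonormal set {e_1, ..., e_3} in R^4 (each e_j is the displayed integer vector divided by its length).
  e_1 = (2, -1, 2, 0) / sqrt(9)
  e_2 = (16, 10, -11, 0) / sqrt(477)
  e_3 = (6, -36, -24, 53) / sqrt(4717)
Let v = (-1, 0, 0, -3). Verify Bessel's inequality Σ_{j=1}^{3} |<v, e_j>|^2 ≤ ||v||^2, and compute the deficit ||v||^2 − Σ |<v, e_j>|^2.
Σ |<v, e_j>|^2 = 601/89; ||v||^2 = 10; deficit = 289/89

Write each e_j = u_j / sqrt(<u_j, u_j>) where u_j is the displayed integer vector. Then <v, e_j> = <v, u_j> / sqrt(<u_j, u_j>), so |<v, e_j>|^2 = <v, u_j>^2 / <u_j, u_j>.
Coefficients: <v, e_1> = -2/sqrt(9), <v, e_2> = -16/sqrt(477), <v, e_3> = -165/sqrt(4717).
Square and sum: Σ |<v, e_j>|^2 = 601/89.
Compute ||v||^2 = v·v = 10.
Deficit = 10 − 601/89 = 289/89 ≥ 0, confirming Bessel's inequality. (The deficit equals ||v − Σ <v,e_j> e_j||^2, the squared distance from v to span{e_j}.)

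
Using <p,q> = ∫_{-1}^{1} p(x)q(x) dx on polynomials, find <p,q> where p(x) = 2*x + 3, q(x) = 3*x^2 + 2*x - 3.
<p,q> = -28/3

Expand the product: p(x)·q(x) = 6*x^3 + 13*x^2 - 9.
∫_{-1}^{1} of each monomial x^k gives [2/(k+1) if k even, 0 if k odd]. Integrating term-by-term (or equivalently evaluating the antiderivative F(x) = 3*x^4/2 + 13*x^3/3 - 9*x at the endpoints):
  F(1) − F(−1) = -19/6 − (37/6) = -28/3.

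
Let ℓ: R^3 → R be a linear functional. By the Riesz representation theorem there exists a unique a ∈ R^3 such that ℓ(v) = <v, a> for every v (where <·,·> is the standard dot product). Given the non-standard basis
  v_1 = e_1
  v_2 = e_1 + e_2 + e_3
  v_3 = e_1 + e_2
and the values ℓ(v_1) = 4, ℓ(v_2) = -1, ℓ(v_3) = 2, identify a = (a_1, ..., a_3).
a = (4, -2, -3)

Write a = (a_1, ..., a_3) in the standard basis. For each basis vector v_i, ℓ(v_i) = <v_i, a> is a linear equation in the a_j's. Collect the n equations into a matrix system V a = ℓ, where row i of V is v_i (expressed in the standard basis). Since V is invertible (lower-triangular with 1s on the diagonal, up to permutation), solve by back-substitution:
  V =
[[1, 0, 0],
 [1, 1, 1],
 [1, 1, 0]]
  V a = (4, -1, 2)
Solving gives a = (4, -2, -3).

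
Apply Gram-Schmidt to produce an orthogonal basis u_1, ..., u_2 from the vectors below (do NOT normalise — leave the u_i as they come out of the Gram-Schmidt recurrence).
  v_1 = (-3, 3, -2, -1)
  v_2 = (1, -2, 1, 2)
Orthogonal basis:
  u_1 = (-3, 3, -2, -1)
  u_2 = (-16/23, -7/23, -3/23, 33/23)

Apply the Gram-Schmidt recurrence
  u_1 = v_1
  u_i = v_i − Σ_{j<i} ((v_i · u_j) / (u_j · u_j)) · u_j.

Step by step this gives:
  u_1 = (-3, 3, -2, -1)
  u_2 = (-16/23, -7/23, -3/23, 33/23)

Orthogonality check:
  u_2 · u_1 = 0 (should be 0)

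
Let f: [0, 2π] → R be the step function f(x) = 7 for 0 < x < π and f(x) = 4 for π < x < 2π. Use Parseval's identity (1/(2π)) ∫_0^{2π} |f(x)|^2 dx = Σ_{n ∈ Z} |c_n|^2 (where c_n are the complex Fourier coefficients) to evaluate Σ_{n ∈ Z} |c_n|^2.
Σ |c_n|^2 = 65/2

Parseval equates the L^2 energy of f (normalised by 1/(2π)) with the ℓ^2 sum of its Fourier coefficients: (1/(2π)) ∫_0^{2π} |f|^2 = Σ |c_n|^2.
Compute the left side: (1/(2π)) [∫_0^π 7^2 dx + ∫_π^{2π} 4^2 dx] = (1/(2π)) · (49π + 16π) = (49 + 16)/2 = 65/2.
So Σ_{n ∈ Z} |c_n|^2 = 65/2.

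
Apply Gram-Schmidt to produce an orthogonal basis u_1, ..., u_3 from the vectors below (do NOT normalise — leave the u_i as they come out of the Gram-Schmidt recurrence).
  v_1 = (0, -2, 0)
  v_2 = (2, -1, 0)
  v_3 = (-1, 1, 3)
Orthogonal basis:
  u_1 = (0, -2, 0)
  u_2 = (2, 0, 0)
  u_3 = (0, 0, 3)

Apply the Gram-Schmidt recurrence
  u_1 = v_1
  u_i = v_i − Σ_{j<i} ((v_i · u_j) / (u_j · u_j)) · u_j.

Step by step this gives:
  u_1 = (0, -2, 0)
  u_2 = (2, 0, 0)
  u_3 = (0, 0, 3)

Orthogonality check:
  u_2 · u_1 = 0 (should be 0)
  u_3 · u_1 = 0 (should be 0)
  u_3 · u_2 = 0 (should be 0)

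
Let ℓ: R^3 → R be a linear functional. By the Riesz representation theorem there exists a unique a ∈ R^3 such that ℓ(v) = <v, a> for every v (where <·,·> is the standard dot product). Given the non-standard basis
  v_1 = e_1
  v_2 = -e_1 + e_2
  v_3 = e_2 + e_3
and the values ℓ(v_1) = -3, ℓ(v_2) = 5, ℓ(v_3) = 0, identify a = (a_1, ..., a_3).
a = (-3, 2, -2)

Write a = (a_1, ..., a_3) in the standard basis. For each basis vector v_i, ℓ(v_i) = <v_i, a> is a linear equation in the a_j's. Collect the n equations into a matrix system V a = ℓ, where row i of V is v_i (expressed in the standard basis). Since V is invertible (lower-triangular with 1s on the diagonal, up to permutation), solve by back-substitution:
  V =
[[1, 0, 0],
 [-1, 1, 0],
 [0, 1, 1]]
  V a = (-3, 5, 0)
Solving gives a = (-3, 2, -2).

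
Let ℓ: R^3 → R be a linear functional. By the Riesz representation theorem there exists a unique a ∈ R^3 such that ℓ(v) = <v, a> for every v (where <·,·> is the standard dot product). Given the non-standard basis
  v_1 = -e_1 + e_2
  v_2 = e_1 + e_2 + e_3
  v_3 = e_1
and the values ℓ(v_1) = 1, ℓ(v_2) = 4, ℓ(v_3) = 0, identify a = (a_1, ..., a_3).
a = (0, 1, 3)

Write a = (a_1, ..., a_3) in the standard basis. For each basis vector v_i, ℓ(v_i) = <v_i, a> is a linear equation in the a_j's. Collect the n equations into a matrix system V a = ℓ, where row i of V is v_i (expressed in the standard basis). Since V is invertible (lower-triangular with 1s on the diagonal, up to permutation), solve by back-substitution:
  V =
[[-1, 1, 0],
 [1, 1, 1],
 [1, 0, 0]]
  V a = (1, 4, 0)
Solving gives a = (0, 1, 3).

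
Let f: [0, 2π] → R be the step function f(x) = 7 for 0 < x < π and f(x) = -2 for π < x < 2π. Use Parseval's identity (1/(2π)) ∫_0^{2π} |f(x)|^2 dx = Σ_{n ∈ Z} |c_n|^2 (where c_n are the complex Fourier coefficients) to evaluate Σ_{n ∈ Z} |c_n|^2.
Σ |c_n|^2 = 53/2

Parseval equates the L^2 energy of f (normalised by 1/(2π)) with the ℓ^2 sum of its Fourier coefficients: (1/(2π)) ∫_0^{2π} |f|^2 = Σ |c_n|^2.
Compute the left side: (1/(2π)) [∫_0^π 7^2 dx + ∫_π^{2π} (-2)^2 dx] = (1/(2π)) · (49π + 4π) = (49 + 4)/2 = 53/2.
So Σ_{n ∈ Z} |c_n|^2 = 53/2.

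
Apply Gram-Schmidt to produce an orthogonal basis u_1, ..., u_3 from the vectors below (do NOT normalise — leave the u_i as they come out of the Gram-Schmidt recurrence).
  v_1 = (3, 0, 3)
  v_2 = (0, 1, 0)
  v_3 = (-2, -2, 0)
Orthogonal basis:
  u_1 = (3, 0, 3)
  u_2 = (0, 1, 0)
  u_3 = (-1, 0, 1)

Apply the Gram-Schmidt recurrence
  u_1 = v_1
  u_i = v_i − Σ_{j<i} ((v_i · u_j) / (u_j · u_j)) · u_j.

Step by step this gives:
  u_1 = (3, 0, 3)
  u_2 = (0, 1, 0)
  u_3 = (-1, 0, 1)

Orthogonality check:
  u_2 · u_1 = 0 (should be 0)
  u_3 · u_1 = 0 (should be 0)
  u_3 · u_2 = 0 (should be 0)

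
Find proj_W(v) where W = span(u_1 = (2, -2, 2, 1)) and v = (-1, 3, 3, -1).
proj_W(v) = (-6/13, 6/13, -6/13, -3/13)

Set up U = [u_1 | ... | u_1] ∈ R^(4×1). The projector onto W = col(U) is P = U (U^T U)^(-1) U^T.
Compute U^T U =
  [13],
and U^T v = (-3).
Solve U^T U · c = U^T v for the coefficients: c = (-3/13). The projection is proj_W(v) = U c.
Check: (v - proj_W(v)) · u_1 = 0  (should be 0).
Result: proj_W(v) = (-6/13, 6/13, -6/13, -3/13).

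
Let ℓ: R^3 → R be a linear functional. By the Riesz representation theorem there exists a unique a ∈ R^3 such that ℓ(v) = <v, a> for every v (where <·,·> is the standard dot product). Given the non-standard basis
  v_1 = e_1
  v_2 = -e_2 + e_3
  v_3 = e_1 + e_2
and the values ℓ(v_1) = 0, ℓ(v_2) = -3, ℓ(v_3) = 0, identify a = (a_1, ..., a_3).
a = (0, 0, -3)

Write a = (a_1, ..., a_3) in the standard basis. For each basis vector v_i, ℓ(v_i) = <v_i, a> is a linear equation in the a_j's. Collect the n equations into a matrix system V a = ℓ, where row i of V is v_i (expressed in the standard basis). Since V is invertible (lower-triangular with 1s on the diagonal, up to permutation), solve by back-substitution:
  V =
[[1, 0, 0],
 [0, -1, 1],
 [1, 1, 0]]
  V a = (0, -3, 0)
Solving gives a = (0, 0, -3).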